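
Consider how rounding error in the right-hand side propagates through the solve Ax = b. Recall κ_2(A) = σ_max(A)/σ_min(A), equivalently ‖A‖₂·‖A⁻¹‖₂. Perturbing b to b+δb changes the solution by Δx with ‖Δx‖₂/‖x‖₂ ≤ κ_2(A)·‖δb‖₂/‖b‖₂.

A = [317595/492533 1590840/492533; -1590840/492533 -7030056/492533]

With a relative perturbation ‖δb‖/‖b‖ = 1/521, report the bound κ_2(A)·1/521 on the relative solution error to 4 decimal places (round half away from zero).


M = AᵀA = [1565519625/144312169 6953561640/144312169; 6953561640/144312169 30905686656/144312169]. tr(M)=19316601/85849, det(M)=129600/85849
λ_max, λ_min = (19316601/85849 ± √373086570071601/7370050801)/2 = 225, 576/85849
σ_max=√225=15, σ_min=√(576/85849)=(24/293) → κ = 183.1250
bound on ‖Δx‖/‖x‖: κ·ε = 183.1250·1/521 = 0.3515

0.3515


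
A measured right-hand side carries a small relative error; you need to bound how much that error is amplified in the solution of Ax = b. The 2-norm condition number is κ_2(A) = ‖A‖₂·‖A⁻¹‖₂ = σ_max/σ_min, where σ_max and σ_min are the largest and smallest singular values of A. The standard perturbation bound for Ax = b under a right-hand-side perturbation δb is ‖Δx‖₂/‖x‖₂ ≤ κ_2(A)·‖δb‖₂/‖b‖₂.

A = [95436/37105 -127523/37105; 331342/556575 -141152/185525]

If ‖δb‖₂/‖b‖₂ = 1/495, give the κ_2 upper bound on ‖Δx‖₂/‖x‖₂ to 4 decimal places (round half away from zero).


M = AᵀA = [1284410644/184280625 -570815564/61426875; -570815564/61426875 253704209/20475625]. tr(M)=142709941/7371225, det(M)=58564/7371225
solving λ² − 142709941/7371225·λ + 58564/7371225 = 0 gives λ = 484/25, 121/294849
σ_max=√(484/25)=(22/5), σ_min=√(121/294849)=(11/543) → κ = 217.2000
bound on ‖Δx‖/‖x‖: κ·ε = 217.2000·1/495 = 0.4388

0.4388


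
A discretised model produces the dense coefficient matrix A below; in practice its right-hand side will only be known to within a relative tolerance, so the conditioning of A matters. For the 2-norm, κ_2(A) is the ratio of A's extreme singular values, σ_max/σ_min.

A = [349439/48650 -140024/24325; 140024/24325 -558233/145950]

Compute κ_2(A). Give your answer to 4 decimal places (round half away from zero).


form AᵀA = [8021379881/94672900 -4499111144/71004675; -4499111144/71004675 40698640921/852056100] with trace 2257821197/17041122 and determinant 4372515625/136328976
solving λ² − 2257821197/17041122·λ + 4372515625/136328976 = 0 gives λ = 529/4, 8265625/34082244
κ = σ_max/σ_min = (23/2)/(2875/5838) = 23.3520

23.3520


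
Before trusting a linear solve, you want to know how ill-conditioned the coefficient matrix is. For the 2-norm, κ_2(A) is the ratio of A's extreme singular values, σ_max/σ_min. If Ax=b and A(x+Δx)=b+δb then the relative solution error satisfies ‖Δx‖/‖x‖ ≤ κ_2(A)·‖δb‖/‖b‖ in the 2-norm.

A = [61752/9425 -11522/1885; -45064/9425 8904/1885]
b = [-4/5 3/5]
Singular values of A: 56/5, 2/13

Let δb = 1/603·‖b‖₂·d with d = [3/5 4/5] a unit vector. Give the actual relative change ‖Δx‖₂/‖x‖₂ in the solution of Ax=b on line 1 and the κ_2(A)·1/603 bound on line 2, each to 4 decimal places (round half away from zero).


largest singular value 56/5, smallest 2/13
κ = σ_max/σ_min = (56/5)/(2/13) = 72.8000
κ_2(A)·‖δb‖/‖b‖ = 0.1207
solve Ax = b  →  x = [-0.0647 0.0616]
‖b‖ = 1.0000, ‖x‖ = 0.0893
δb = ε·‖b‖·d = [0.0010 0.0013]; solving A·Δx = δb gives ‖Δx‖ = 0.0108
dividing the unrounded norms, ‖Δx‖/‖x‖ = 0.1207
realised/bound = 1 exactly: the bound is attained for this b and d

0.1207
0.1207


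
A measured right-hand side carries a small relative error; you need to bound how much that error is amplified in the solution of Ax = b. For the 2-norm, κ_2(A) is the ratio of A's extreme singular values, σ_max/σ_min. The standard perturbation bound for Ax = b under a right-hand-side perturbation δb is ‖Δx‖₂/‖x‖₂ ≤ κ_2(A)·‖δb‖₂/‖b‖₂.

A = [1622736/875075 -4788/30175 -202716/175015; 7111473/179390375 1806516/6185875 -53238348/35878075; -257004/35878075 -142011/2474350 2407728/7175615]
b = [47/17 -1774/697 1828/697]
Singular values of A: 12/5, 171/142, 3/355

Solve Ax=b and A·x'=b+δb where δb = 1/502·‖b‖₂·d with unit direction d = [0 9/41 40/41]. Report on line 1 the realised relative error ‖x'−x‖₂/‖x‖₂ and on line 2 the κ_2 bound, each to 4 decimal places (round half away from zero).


0.0046
0.5657

σ_max = 12/5, σ_min = 3/355
condition number: (12/5) ÷ (3/355) = 284.0000
κ_2(A)·‖δb‖/‖b‖ = 0.5657
solve Ax = b  →  x = [50.5827 226.2699 47.5986]
‖b‖₂ = 4.5826 and ‖x‖₂ = 236.6903
δb = ε·‖b‖·d = [0.0000 0.0020 0.0089]; solving A·Δx = δb gives ‖Δx‖ = 1.0802
dividing the unrounded norms, ‖Δx‖/‖x‖ = 0.0046
tightness: 0.0046 against a bound of 0.5657 (unrounded ratio ≈ 0.0081)


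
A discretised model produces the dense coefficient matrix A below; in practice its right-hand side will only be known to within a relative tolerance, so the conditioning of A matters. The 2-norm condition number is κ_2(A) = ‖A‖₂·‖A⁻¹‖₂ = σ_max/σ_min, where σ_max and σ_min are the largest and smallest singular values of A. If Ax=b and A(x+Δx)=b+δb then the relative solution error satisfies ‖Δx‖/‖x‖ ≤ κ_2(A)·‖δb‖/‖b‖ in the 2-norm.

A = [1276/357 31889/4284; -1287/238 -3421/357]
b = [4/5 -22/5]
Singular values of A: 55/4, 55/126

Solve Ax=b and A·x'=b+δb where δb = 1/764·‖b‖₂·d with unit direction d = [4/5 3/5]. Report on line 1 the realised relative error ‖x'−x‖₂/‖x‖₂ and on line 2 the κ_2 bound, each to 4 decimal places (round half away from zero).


0.0029
0.0412

σ_max = 55/4, σ_min = 55/126
κ = σ_max/σ_min = (55/4)/(55/126) = 31.5000
κ_2(A)·‖δb‖/‖b‖ = 0.0412
solve Ax = b  →  x = [4.1797 -1.8995]
‖b‖₂ = 4.4721 and ‖x‖₂ = 4.5910
with δb = [0.0047 0.0035], A·Δx = δb → ‖Δx‖ = 0.0134
dividing the unrounded norms, ‖Δx‖/‖x‖ = 0.0029
so the bound overstates the realised error by a factor of ≈ 14.1156 (computed from the unrounded values)


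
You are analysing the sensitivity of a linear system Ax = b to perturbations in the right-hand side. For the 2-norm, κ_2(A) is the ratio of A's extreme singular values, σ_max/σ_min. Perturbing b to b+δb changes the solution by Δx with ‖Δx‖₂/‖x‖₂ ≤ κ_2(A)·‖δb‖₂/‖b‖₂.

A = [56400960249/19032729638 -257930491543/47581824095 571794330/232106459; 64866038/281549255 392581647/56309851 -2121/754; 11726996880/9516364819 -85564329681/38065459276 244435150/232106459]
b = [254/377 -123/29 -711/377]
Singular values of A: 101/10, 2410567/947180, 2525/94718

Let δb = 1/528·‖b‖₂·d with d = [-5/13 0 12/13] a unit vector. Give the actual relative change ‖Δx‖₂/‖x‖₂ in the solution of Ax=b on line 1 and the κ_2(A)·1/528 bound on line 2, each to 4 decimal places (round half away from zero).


0.0044
0.7176

from the listed singular values, σ₁ = 101/10, σ_n = 2525/94718
κ_2(A) = (101/10) / (2525/94718) = 378.8720
perturbation bound = 378.8720·1/528 = 0.7176
solve Ax = b  →  x = [5.2443 -28.6779 -69.1388]
2-norm of b is 4.6904; of x, 75.0340
Δx = A⁻¹·δb where δb = 1/528·4.6904·d; ‖Δx‖ = 0.3332
dividing the unrounded norms, ‖Δx‖/‖x‖ = 0.0044
so the bound overstates the realised error by a factor of ≈ 161.5728 (computed from the unrounded values)


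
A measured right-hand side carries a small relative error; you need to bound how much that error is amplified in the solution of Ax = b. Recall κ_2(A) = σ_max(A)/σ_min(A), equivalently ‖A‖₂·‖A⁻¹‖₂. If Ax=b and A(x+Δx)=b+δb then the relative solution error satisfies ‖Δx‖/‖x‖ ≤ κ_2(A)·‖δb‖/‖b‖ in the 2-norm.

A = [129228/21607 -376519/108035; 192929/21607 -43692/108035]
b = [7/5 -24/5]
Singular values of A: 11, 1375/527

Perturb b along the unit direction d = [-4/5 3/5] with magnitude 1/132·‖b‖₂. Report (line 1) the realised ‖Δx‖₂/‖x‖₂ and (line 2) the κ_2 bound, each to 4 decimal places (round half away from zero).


σ_max = 11, σ_min = 1375/527
condition number: 11 ÷ (1375/527) = 4.2160
perturbation bound = 4.2160·1/132 = 0.0319
solve Ax = b  →  x = [-0.6026 -1.4358]
‖b‖ = 5.0000, ‖x‖ = 1.5572
δb = ε·‖b‖·d = [-0.0303 0.0227]; solving A·Δx = δb gives ‖Δx‖ = 0.0145
realised ‖Δx‖/‖x‖ = 0.0093
realised/bound (from unrounded values) ≈ 0.2919

0.0093
0.0319


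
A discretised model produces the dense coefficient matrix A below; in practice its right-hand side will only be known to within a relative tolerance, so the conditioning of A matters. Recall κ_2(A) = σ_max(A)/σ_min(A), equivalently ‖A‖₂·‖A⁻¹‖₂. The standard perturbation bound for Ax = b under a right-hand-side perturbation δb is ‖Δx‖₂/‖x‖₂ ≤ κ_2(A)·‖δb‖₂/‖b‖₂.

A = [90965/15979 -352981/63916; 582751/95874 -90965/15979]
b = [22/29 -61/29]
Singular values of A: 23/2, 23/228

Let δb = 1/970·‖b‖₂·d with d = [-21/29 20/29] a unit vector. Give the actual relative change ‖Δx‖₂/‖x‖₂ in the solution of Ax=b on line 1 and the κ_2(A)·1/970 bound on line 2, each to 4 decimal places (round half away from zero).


0.0012
0.1175

from the listed singular values, σ₁ = 23/2, σ_n = 23/228
κ_2(A) = (23/2) / (23/228) = 114.0000
κ_2(A)·‖δb‖/‖b‖ = 0.1175
solve Ax = b  →  x = [-13.7361 -14.2969]
‖b‖ = 2.2361, ‖x‖ = 19.8263
Δx = A⁻¹·δb where δb = 1/970·2.2361·d; ‖Δx‖ = 0.0229
relative error = 0.0012
realised/bound (from unrounded values) ≈ 0.0098


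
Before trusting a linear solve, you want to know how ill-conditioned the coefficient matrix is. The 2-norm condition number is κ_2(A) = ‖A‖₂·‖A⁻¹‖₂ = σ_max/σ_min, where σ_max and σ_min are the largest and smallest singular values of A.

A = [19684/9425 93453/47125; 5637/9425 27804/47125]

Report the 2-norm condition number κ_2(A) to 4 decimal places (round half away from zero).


195.0000

form AᵀA = [670777/142129 3194016/710645; 3194016/710645 15210441/3553225] with trace 38026/4225 and determinant 9/4225
λ_max, λ_min = (38026/4225 ± √1445824576/17850625)/2 = 9, 1/4225
σ_max=√9=3, σ_min=√(1/4225)=(1/65) → κ = 195.0000


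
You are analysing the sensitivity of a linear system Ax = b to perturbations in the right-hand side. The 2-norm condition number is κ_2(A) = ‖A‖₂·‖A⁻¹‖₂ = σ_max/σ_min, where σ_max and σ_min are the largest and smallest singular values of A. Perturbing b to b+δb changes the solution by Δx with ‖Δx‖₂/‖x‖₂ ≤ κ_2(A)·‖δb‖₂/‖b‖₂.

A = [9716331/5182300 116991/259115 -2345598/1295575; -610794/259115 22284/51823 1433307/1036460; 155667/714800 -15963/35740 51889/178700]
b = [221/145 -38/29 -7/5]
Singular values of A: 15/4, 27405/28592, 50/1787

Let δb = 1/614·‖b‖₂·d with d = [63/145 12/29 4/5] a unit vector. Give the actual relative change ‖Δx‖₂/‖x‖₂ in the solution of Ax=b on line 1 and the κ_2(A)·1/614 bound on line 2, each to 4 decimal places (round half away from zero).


largest singular value 15/4, smallest 50/1787
κ = σ_max/σ_min = (15/4)/(50/1787) = 134.0250
worst-case relative error ≤ 134.0250 × 1/614 = 0.2183
solve Ax = b  →  x = [-17.1041 -20.6093 -23.6944]
‖b‖ = 2.4495, ‖x‖ = 35.7592
re-solving with b+δb shifts x by Δx of norm 0.1426
realised ‖Δx‖/‖x‖ = 0.0040
realised/bound (from unrounded values) ≈ 0.0183

0.0040
0.2183


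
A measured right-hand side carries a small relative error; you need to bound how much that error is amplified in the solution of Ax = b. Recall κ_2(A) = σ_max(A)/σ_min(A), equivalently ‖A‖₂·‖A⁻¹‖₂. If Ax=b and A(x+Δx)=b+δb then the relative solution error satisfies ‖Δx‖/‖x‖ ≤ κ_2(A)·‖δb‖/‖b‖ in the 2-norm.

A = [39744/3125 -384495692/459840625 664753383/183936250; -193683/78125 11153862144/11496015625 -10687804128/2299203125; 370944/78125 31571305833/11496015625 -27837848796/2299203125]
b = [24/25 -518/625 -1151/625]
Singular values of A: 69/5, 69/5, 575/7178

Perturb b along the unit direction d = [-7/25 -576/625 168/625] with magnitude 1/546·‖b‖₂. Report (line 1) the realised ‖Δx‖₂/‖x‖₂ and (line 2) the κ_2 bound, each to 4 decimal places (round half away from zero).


0.3155
0.3155

largest singular value 69/5, smallest 575/7178
κ_2(A) = (69/5) / (575/7178) = 172.2720
worst-case relative error ≤ 172.2720 × 1/546 = 0.3155
solve Ax = b  →  x = [0.0290 -0.0350 0.1555]
‖b‖ = 2.2361, ‖x‖ = 0.1620
δb = ε·‖b‖·d = [-0.0011 -0.0038 0.0011]; solving A·Δx = δb gives ‖Δx‖ = 0.0511
dividing the unrounded norms, ‖Δx‖/‖x‖ = 0.3155
tightness: 0.3155 against a bound of 0.3155; the bound is attained (ratio 1)


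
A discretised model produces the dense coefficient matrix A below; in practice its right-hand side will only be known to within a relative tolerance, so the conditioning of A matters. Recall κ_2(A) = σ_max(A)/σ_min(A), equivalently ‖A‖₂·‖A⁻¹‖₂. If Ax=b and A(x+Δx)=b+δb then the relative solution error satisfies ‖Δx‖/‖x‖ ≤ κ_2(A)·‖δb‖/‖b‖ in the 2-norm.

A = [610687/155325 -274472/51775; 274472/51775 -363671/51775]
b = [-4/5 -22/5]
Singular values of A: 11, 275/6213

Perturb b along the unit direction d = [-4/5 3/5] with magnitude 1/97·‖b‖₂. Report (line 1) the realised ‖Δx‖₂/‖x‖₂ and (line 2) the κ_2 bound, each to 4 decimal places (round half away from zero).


σ_max = 11, σ_min = 275/6213
condition number: 11 ÷ (275/6213) = 248.5200
bound on ‖Δx‖/‖x‖: κ·ε = 248.5200·1/97 = 2.5621
solve Ax = b  →  x = [-36.3665 -26.8204]
2-norm of b is 4.4721; of x, 45.1869
re-solving with b+δb shifts x by Δx of norm 1.0416
relative error = 0.0231
tightness: 0.0231 against a bound of 2.5621 (unrounded ratio ≈ 0.0090)

0.0231
2.5621


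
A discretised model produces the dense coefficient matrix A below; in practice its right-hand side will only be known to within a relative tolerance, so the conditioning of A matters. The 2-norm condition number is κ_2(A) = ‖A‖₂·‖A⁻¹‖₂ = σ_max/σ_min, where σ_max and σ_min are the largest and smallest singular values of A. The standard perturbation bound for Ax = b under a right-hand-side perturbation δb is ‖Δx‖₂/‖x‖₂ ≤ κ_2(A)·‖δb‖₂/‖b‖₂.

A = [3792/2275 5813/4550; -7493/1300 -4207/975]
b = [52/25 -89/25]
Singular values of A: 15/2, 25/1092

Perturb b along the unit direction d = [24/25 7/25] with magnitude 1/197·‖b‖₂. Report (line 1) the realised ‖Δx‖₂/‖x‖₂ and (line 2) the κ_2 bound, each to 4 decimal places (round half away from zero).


from the listed singular values, σ₁ = 15/2, σ_n = 25/1092
κ = σ_max/σ_min = (15/2)/(25/1092) = 327.6000
bound on ‖Δx‖/‖x‖: κ·ε = 327.6000·1/197 = 1.6629
solve Ax = b  →  x = [-25.7813 35.2640]
2-norm of b is 4.1231; of x, 43.6833
Δx = A⁻¹·δb where δb = 1/197·4.1231·d; ‖Δx‖ = 0.9142
relative error = 0.0209
realised/bound (from unrounded values) ≈ 0.0126

0.0209
1.6629


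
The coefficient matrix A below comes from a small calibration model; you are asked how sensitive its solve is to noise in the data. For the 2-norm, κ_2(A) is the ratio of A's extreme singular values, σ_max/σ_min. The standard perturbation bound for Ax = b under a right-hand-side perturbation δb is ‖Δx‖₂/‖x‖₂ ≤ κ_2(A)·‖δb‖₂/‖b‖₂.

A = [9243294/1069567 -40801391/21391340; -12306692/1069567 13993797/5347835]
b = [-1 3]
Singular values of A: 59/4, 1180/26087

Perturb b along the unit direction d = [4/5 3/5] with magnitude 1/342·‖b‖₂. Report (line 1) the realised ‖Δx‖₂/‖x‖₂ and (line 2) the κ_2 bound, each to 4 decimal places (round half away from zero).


largest singular value 59/4, smallest 1180/26087
κ_2(A) = (59/4) / (1180/26087) = 326.0875
worst-case relative error ≤ 326.0875 × 1/342 = 0.9535
solve Ax = b  →  x = [4.6545 21.6131]
‖b‖ = 3.1623, ‖x‖ = 22.1086
re-solving with b+δb shifts x by Δx of norm 0.2044
relative error = 0.0092
tightness: 0.0092 against a bound of 0.9535 (unrounded ratio ≈ 0.0097)

0.0092
0.9535


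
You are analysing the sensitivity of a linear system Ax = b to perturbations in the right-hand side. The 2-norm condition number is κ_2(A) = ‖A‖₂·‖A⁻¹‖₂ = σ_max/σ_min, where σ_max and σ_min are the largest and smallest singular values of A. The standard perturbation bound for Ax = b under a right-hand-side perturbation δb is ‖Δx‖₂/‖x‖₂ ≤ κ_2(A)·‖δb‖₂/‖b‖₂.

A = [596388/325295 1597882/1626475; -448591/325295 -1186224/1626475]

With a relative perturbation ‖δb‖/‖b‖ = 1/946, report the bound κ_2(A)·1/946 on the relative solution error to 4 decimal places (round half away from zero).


0.4045

AᵀA = [22276501273/4232673481 59403482424/21163367405; 59403482424/21163367405 158414170564/105816837025]; tr = 2475178901/366148225, det = 114244/366148225
λ_max, λ_min = (2475178901/366148225 ± √6126343271004300201/134064522670650625)/2 = 169/25, 676/14645929
κ_2(A) = √(λ_max/λ_min) = √((169/25) / (676/14645929)) = 382.7000
worst-case relative error ≤ 382.7000 × 1/946 = 0.4045


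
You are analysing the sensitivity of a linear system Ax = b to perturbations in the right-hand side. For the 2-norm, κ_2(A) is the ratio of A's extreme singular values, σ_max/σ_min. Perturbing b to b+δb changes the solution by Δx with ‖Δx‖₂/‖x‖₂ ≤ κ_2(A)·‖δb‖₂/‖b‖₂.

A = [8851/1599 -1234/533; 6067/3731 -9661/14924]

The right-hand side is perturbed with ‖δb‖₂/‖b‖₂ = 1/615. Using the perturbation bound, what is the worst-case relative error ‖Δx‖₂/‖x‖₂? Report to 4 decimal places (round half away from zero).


0.3500

M = AᵀA = [4169946250/125283249 -2316578125/167044332; -2316578125/167044332 1287175625/222725776]. tr(M)=463335625/11861136, det(M)=390625/11861136
char-poly roots: 625/16 and 625/741321
κ_2(A) = √(λ_max/λ_min) = √((625/16) / (625/741321)) = 215.2500
worst-case relative error ≤ 215.2500 × 1/615 = 0.3500


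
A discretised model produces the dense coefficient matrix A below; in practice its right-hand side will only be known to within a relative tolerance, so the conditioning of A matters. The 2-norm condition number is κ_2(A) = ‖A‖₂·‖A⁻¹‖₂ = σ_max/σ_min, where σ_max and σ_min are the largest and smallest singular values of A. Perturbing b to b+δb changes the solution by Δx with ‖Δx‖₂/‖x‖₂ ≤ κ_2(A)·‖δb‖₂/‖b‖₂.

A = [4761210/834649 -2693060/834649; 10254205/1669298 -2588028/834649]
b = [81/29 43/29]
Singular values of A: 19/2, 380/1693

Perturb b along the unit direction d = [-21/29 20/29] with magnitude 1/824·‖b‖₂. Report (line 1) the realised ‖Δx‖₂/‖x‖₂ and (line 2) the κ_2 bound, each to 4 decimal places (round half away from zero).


largest singular value 19/2, smallest 380/1693
condition number: (19/2) ÷ (380/1693) = 42.3250
worst-case relative error ≤ 42.3250 × 1/824 = 0.0514
solve Ax = b  →  x = [-1.8180 -4.0797]
2-norm of b is 3.1623; of x, 4.4664
Δx = A⁻¹·δb where δb = 1/824·3.1623·d; ‖Δx‖ = 0.0171
dividing the unrounded norms, ‖Δx‖/‖x‖ = 0.0038
so the bound overstates the realised error by a factor of ≈ 13.4179 (computed from the unrounded values)

0.0038
0.0514


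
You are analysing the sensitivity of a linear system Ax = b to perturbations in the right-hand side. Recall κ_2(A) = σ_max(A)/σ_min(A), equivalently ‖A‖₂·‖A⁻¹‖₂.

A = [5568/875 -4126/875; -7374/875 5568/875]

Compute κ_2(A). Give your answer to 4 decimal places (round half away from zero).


M = AᵀA = [683028/6125 -512256/6125; -512256/6125 384212/6125]. tr(M)=213448/1225, det(M)=17424/30625
solving λ² − 213448/1225·λ + 17424/30625 = 0 gives λ = 4356/25, 4/1225
σ_max=√(4356/25)=(66/5), σ_min=√(4/1225)=(2/35) → κ = 231.0000

231.0000


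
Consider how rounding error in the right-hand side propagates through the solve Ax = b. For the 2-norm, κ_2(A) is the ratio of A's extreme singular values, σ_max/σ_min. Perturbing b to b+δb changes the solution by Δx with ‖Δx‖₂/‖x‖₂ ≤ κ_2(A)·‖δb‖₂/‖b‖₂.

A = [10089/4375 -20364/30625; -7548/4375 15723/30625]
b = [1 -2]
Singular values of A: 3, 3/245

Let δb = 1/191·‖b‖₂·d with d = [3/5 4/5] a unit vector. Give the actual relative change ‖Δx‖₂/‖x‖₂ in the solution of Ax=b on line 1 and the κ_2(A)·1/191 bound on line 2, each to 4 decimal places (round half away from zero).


0.0117
1.2827

σ_max = 3, σ_min = 3/245
condition number: 3 ÷ (3/245) = 245.0000
perturbation bound = 245.0000·1/191 = 1.2827
solve Ax = b  →  x = [-22.2267 -78.5867]
‖b‖₂ = 2.2361 and ‖x‖₂ = 81.6694
with δb = [0.0070 0.0094], A·Δx = δb → ‖Δx‖ = 0.9561
dividing the unrounded norms, ‖Δx‖/‖x‖ = 0.0117
tightness: 0.0117 against a bound of 1.2827 (unrounded ratio ≈ 0.0091)


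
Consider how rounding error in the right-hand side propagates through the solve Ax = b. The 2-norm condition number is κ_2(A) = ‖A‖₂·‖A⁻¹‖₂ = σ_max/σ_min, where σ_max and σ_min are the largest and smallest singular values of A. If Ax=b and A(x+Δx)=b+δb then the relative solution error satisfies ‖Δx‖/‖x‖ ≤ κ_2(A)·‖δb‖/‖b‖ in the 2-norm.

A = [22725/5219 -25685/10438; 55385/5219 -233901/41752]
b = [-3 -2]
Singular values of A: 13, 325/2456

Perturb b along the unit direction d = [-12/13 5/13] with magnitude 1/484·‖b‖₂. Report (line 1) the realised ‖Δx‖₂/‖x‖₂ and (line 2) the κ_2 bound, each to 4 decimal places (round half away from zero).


from the listed singular values, σ₁ = 13, σ_n = 325/2456
κ = σ_max/σ_min = 13/(325/2456) = 98.2400
worst-case relative error ≤ 98.2400 × 1/484 = 0.2030
solve Ax = b  →  x = [6.9088 13.4443]
‖b‖ = 3.6056, ‖x‖ = 15.1156
δb = ε·‖b‖·d = [-0.0069 0.0029]; solving A·Δx = δb gives ‖Δx‖ = 0.0563
dividing the unrounded norms, ‖Δx‖/‖x‖ = 0.0037
so the bound overstates the realised error by a factor of ≈ 54.5001 (computed from the unrounded values)

0.0037
0.2030


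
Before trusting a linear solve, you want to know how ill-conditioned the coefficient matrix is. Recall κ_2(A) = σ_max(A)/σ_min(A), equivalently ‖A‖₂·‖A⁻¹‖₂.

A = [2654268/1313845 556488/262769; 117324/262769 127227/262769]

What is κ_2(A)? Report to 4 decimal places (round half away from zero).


AᵀA = [4395753504/1026882025 923082804/205376405; 923082804/205376405 193852233/41075281]; tr = 10989369/1221025, det = 1296/1221025
solving λ² − 10989369/1221025·λ + 1296/1221025 = 0 gives λ = 9, 144/1221025
so κ_2 = √(9 / (144/1221025)) = 276.2500

276.2500


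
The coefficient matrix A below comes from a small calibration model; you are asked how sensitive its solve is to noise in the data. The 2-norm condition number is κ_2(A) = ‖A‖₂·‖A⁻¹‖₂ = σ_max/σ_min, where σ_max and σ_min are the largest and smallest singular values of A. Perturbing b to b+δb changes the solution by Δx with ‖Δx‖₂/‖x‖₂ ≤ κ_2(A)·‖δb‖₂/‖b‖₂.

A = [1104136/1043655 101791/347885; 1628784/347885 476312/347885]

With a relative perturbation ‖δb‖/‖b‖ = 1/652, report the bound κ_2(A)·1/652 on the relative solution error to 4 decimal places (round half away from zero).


form AᵀA = [597157696/25918281 58056376/8639427; 58056376/8639427 5645081/2879809] with trace 647963425/25918281 and determinant 160000/25918281
solving λ² − 647963425/25918281·λ + 160000/25918281 = 0 gives λ = 25, 6400/25918281
so κ_2 = √(25 / (6400/25918281)) = 318.1875
perturbation bound = 318.1875·1/652 = 0.4880

0.4880


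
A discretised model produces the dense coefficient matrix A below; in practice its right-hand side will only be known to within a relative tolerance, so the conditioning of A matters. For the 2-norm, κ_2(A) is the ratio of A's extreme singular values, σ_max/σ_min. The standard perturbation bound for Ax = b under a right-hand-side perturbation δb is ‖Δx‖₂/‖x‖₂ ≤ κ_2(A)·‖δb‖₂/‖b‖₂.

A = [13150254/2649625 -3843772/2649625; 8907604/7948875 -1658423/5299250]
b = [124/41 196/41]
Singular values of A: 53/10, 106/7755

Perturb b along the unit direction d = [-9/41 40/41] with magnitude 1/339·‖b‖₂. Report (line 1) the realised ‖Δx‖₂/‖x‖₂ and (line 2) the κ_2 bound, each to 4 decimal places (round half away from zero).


largest singular value 53/10, smallest 106/7755
condition number: (53/10) ÷ (106/7755) = 387.7500
κ_2(A)·‖δb‖/‖b‖ = 1.1438
solve Ax = b  →  x = [82.6642 280.7245]
2-norm of b is 5.6569; of x, 292.6425
re-solving with b+δb shifts x by Δx of norm 1.2208
relative error = 0.0042
tightness: 0.0042 against a bound of 1.1438 (unrounded ratio ≈ 0.0036)

0.0042
1.1438


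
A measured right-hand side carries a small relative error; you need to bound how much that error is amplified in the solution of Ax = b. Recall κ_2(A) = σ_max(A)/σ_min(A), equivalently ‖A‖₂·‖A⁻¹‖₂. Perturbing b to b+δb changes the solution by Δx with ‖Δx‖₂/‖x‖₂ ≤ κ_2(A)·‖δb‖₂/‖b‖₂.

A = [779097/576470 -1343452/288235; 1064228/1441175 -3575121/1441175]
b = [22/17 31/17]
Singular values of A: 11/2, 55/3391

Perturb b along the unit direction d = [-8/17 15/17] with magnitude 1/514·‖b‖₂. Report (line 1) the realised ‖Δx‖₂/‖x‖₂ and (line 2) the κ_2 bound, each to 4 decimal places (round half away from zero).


0.0044
0.6597

largest singular value 11/2, smallest 55/3391
κ = σ_max/σ_min = (11/2)/(55/3391) = 339.1000
bound on ‖Δx‖/‖x‖: κ·ε = 339.1000·1/514 = 0.6597
solve Ax = b  →  x = [59.2902 16.9142]
‖b‖₂ = 2.2361 and ‖x‖₂ = 61.6556
re-solving with b+δb shifts x by Δx of norm 0.2682
dividing the unrounded norms, ‖Δx‖/‖x‖ = 0.0044
tightness: 0.0044 against a bound of 0.6597 (unrounded ratio ≈ 0.0066)


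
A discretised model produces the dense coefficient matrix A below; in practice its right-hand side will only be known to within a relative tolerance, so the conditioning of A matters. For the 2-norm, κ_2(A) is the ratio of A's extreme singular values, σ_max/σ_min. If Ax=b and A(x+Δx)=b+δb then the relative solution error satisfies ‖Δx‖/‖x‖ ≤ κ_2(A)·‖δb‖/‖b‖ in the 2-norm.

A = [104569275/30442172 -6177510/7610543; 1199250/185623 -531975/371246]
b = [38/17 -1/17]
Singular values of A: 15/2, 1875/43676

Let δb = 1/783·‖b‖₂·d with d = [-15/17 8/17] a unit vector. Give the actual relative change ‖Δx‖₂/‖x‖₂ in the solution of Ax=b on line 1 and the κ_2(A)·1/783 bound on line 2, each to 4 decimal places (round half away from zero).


0.0014
0.2231

largest singular value 15/2, smallest 1875/43676
condition number: (15/2) ÷ (1875/43676) = 174.7040
bound on ‖Δx‖/‖x‖: κ·ε = 174.7040·1/783 = 0.2231
solve Ax = b  →  x = [-10.0965 -45.4807]
2-norm of b is 2.2361; of x, 46.5879
with δb = [-0.0025 0.0013], A·Δx = δb → ‖Δx‖ = 0.0665
dividing the unrounded norms, ‖Δx‖/‖x‖ = 0.0014
tightness: 0.0014 against a bound of 0.2231 (unrounded ratio ≈ 0.0064)


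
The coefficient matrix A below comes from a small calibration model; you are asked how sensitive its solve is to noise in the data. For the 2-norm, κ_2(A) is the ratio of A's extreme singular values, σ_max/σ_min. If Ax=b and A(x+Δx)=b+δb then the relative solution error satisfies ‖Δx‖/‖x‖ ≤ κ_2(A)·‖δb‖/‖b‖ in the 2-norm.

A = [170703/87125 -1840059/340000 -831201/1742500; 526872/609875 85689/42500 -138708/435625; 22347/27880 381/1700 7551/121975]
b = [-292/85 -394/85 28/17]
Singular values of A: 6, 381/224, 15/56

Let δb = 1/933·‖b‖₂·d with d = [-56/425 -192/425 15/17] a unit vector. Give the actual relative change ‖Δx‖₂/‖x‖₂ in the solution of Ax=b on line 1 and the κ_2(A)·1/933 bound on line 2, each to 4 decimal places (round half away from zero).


σ_max = 6, σ_min = 15/56
condition number: 6 ÷ (15/56) = 22.4000
worst-case relative error ≤ 22.4000 × 1/933 = 0.0240
solve Ax = b  →  x = [0.9844 -0.3385 15.0852]
2-norm of b is 6.0000; of x, 15.1210
re-solving with b+δb shifts x by Δx of norm 0.0240
realised ‖Δx‖/‖x‖ = 0.0016
tightness: 0.0016 against a bound of 0.0240 (unrounded ratio ≈ 0.0661)

0.0016
0.0240


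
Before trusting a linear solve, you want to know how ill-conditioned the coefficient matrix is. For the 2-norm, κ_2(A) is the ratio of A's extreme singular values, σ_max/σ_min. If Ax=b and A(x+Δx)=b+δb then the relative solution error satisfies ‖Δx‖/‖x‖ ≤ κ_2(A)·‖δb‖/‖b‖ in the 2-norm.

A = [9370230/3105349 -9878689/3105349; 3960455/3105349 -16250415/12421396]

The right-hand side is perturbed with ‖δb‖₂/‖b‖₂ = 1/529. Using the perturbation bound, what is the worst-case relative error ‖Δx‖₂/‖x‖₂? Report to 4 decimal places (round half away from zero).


0.3893

M = AᵀA = [612345645325/57060310129 -2571724197945/228241240516; -2571724197945/228241240516 10801727392969/912964962064]. tr(M)=24493766609/1085570704, det(M)=3258025/271392676
eigenvalues of AᵀA: λ = (tr ± √(tr²−4·det))/2 = 361/16, 36100/67848169
σ_max=√(361/16)=(19/4), σ_min=√(36100/67848169)=(190/8237) → κ = 205.9250
bound on ‖Δx‖/‖x‖: κ·ε = 205.9250·1/529 = 0.3893


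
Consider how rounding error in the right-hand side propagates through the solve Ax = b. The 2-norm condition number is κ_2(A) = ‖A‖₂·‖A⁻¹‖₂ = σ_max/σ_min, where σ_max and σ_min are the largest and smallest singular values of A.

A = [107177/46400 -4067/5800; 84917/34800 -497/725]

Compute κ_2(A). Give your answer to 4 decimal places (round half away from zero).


M = AᵀA = [52022957/4608000 -632149/192000; -632149/192000 7693/8000]. tr(M)=451633/36864, det(M)=2401/147456
eigenvalues of AᵀA: λ = (tr ± √(tr²−4·det))/2 = 49/4, 49/36864
σ_max=√(49/4)=(7/2), σ_min=√(49/36864)=(7/192) → κ = 96.0000

96.0000


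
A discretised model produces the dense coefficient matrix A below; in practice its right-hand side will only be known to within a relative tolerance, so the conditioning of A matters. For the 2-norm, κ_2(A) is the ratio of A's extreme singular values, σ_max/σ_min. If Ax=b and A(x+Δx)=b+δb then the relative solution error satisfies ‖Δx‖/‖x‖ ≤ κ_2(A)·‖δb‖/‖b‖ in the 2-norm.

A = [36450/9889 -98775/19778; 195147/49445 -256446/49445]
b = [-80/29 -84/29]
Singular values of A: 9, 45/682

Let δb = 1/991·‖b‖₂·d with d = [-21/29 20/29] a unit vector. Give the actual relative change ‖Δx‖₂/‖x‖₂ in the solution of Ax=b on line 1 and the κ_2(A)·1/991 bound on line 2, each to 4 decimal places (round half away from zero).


largest singular value 9, smallest 45/682
condition number: 9 ÷ (45/682) = 136.4000
bound on ‖Δx‖/‖x‖: κ·ε = 136.4000·1/991 = 0.1376
solve Ax = b  →  x = [-0.2667 0.3556]
‖b‖₂ = 4.0000 and ‖x‖₂ = 0.4444
δb = ε·‖b‖·d = [-0.0029 0.0028]; solving A·Δx = δb gives ‖Δx‖ = 0.0612
relative error = 0.1376
so the bound is sharp here: realised error equals the bound

0.1376
0.1376


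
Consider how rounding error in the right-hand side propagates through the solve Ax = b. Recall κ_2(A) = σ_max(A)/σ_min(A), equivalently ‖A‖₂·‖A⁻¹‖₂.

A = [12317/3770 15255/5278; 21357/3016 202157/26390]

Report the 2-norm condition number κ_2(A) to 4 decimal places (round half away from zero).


form AᵀA = [2821949/46400 1034289/16240; 1034289/16240 4762837/71050] with trace 2004733/15680 and determinant 163047361/7840000
eigenvalues of AᵀA: λ = (tr ± √(tr²−4·det))/2 = 12769/100, 12769/78400
κ = σ_max/σ_min = (113/10)/(113/280) = 28.0000

28.0000


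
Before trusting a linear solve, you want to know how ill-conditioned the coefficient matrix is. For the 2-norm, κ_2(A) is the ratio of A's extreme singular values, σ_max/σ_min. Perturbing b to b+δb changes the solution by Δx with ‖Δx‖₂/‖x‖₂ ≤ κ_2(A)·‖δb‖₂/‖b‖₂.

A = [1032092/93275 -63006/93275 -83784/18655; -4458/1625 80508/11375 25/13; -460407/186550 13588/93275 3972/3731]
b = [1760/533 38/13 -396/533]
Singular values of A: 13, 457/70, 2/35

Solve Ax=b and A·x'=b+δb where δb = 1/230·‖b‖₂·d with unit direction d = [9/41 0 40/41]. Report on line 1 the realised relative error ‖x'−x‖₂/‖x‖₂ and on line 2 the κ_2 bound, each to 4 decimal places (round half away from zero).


largest singular value 13, smallest 2/35
κ_2(A) = 13 / (2/35) = 227.5000
perturbation bound = 227.5000·1/230 = 0.9891
solve Ax = b  →  x = [0.3079 0.5484 -0.0592]
‖b‖₂ = 4.4721 and ‖x‖₂ = 0.6317
Δx = A⁻¹·δb where δb = 1/230·4.4721·d; ‖Δx‖ = 0.3403
realised ‖Δx‖/‖x‖ = 0.5386
realised/bound (from unrounded values) ≈ 0.5446

0.5386
0.9891


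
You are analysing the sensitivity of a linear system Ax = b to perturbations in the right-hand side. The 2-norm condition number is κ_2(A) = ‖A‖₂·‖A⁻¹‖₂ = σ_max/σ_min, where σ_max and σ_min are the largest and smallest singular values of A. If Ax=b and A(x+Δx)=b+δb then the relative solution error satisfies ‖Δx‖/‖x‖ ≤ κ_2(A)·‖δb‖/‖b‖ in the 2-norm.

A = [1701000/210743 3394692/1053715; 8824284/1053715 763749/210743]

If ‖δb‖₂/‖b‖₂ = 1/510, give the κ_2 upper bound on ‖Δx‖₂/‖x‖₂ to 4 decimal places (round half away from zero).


0.1370

AᵀA = [178600491216/1320232225 14879796876/264046445; 14879796876/264046445 31042505529/1320232225]; tr = 248098221/1562405, det = 1008189504/195300625
λ_max, λ_min = (248098221/1562405 ± √1537558021326523329/61027734600625)/2 = 3969/25, 254016/7812025
σ_max=√(3969/25)=(63/5), σ_min=√(254016/7812025)=(504/2795) → κ = 69.8750
worst-case relative error ≤ 69.8750 × 1/510 = 0.1370


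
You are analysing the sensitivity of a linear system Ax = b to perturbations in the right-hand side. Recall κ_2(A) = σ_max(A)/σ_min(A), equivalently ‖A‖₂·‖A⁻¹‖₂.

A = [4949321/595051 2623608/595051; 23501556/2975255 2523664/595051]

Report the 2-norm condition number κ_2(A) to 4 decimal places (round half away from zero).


M = AᵀA = [1384919849521/10525734025 147723450264/2105146805; 147723450264/2105146805 15757668160/421029361]. tr(M)=6155230289/36421225, det(M)=7311616/36421225
char-poly roots: 169 and 43264/36421225
so κ_2 = √(169 / (43264/36421225)) = 377.1875

377.1875


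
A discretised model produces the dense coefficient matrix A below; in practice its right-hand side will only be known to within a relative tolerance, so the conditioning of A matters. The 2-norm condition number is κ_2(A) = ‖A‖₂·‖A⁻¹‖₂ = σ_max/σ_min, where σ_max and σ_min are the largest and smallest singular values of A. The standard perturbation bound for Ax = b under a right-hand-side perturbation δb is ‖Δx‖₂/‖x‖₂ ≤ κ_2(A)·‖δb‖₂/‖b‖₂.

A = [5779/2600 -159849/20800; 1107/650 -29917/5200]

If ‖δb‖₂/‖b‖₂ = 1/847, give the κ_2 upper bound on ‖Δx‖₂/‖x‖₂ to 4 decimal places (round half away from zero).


form AᵀA = [2120161/270400 -58146291/2163200; -58146291/2163200 1594885321/17305600] with trace 69223025/692224 and determinant 15625/173056
eigenvalues of AᵀA: λ = (tr ± √(tr²−4·det))/2 = 100, 625/692224
κ = σ_max/σ_min = 10/(25/832) = 332.8000
worst-case relative error ≤ 332.8000 × 1/847 = 0.3929

0.3929


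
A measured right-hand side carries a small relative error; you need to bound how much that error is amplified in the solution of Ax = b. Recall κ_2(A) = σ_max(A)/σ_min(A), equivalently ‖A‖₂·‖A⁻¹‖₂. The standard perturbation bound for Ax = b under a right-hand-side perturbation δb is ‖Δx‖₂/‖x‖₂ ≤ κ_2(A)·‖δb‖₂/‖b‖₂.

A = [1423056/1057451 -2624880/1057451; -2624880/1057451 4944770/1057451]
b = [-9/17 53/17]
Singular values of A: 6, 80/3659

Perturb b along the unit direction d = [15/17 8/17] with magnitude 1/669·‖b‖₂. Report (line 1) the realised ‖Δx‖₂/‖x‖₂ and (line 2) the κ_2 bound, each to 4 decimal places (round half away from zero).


0.0047
0.4102

largest singular value 6, smallest 80/3659
κ_2(A) = 6 / (80/3659) = 274.4250
κ_2(A)·‖δb‖/‖b‖ = 0.4102
solve Ax = b  →  x = [40.1213 21.9647]
‖b‖ = 3.1623, ‖x‖ = 45.7402
re-solving with b+δb shifts x by Δx of norm 0.2162
relative error = 0.0047
realised/bound (from unrounded values) ≈ 0.0115


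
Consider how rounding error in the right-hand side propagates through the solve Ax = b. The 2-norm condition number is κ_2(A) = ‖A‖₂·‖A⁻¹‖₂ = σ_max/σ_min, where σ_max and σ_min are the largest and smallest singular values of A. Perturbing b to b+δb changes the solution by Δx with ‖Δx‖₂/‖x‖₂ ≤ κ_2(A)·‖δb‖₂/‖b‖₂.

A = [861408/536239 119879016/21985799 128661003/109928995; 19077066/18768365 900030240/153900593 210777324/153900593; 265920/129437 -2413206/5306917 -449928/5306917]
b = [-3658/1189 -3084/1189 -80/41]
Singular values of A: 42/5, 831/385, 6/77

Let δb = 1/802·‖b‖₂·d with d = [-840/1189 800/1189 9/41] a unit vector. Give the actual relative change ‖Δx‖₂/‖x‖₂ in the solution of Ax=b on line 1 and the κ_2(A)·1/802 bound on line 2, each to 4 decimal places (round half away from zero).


0.0687
0.1344

largest singular value 42/5, smallest 6/77
condition number: (42/5) ÷ (6/77) = 107.8000
worst-case relative error ≤ 107.8000 × 1/802 = 0.1344
solve Ax = b  →  x = [-1.0085 -0.2548 -0.0573]
‖b‖₂ = 4.4721 and ‖x‖₂ = 1.0418
with δb = [-0.0039 0.0038 0.0012], A·Δx = δb → ‖Δx‖ = 0.0716
relative error = 0.0687
tightness: 0.0687 against a bound of 0.1344 (unrounded ratio ≈ 0.5110)


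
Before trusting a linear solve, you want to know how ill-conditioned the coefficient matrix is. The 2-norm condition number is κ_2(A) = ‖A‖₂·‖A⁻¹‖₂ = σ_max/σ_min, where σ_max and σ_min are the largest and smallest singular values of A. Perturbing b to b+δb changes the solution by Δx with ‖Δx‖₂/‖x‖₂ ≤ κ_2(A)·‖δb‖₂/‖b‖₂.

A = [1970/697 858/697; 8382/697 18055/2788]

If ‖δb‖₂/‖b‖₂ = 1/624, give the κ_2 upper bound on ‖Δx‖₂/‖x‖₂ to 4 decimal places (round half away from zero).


form AᵀA = [44104/289 47025/578; 47025/578 200929/4624] with trace 3137/16 and determinant 49/4
solving λ² − 3137/16·λ + 49/4 = 0 gives λ = 196, 1/16
κ_2(A) = √(λ_max/λ_min) = √(196 / (1/16)) = 56.0000
perturbation bound = 56.0000·1/624 = 0.0897

0.0897


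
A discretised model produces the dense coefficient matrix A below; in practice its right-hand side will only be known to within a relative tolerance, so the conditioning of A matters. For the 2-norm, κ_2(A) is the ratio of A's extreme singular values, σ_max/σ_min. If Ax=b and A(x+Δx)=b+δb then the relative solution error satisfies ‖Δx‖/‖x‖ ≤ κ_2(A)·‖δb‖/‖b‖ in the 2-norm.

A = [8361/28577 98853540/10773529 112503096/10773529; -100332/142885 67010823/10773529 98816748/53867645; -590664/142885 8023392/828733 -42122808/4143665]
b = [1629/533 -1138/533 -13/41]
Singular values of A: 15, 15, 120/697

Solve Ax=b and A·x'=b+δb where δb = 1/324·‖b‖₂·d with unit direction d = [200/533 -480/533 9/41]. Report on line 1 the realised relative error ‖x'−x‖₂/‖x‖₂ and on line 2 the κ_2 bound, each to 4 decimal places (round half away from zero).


0.0038
0.2689

largest singular value 15, smallest 120/697
κ_2(A) = 15 / (120/697) = 87.1250
worst-case relative error ≤ 87.1250 × 1/324 = 0.2689
solve Ax = b  →  x = [-16.7093 -3.3124 3.6714]
‖b‖₂ = 3.7417 and ‖x‖₂ = 17.4256
δb = ε·‖b‖·d = [0.0043 -0.0104 0.0025]; solving A·Δx = δb gives ‖Δx‖ = 0.0671
realised ‖Δx‖/‖x‖ = 0.0038
so the bound overstates the realised error by a factor of ≈ 69.8580 (computed from the unrounded values)
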